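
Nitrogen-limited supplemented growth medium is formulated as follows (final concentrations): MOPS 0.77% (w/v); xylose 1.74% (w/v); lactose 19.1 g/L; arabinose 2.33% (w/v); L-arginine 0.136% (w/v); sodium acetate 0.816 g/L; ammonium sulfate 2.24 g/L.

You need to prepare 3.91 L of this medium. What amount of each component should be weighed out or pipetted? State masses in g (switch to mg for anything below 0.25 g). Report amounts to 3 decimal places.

MOPS 30.107 g; xylose 68.034 g; lactose 74.681 g; arabinose 91.103 g; L-arginine 5.318 g; sodium acetate 3.191 g; ammonium sulfate 8.758 g

Working volume: 3.91 L.
MOPS: 0.77% w/v = 7.7 g/L → 7.7 × 3.91 L = 30.107 g
xylose: 1.74% w/v = 17.4 g/L → 17.4 × 3.91 L = 68.034 g
lactose: 19.1 g/L × 3.91 L = 74.681 g
arabinose: 2.33 g per 100 mL × 3910 mL ÷ 100 = 91.103 g
L-arginine: 0.136 g per 100 mL × 3910 mL ÷ 100 = 5.318 g
sodium acetate: 0.816 g/L × 3.91 L = 3.191 g
ammonium sulfate: 2.24 g/L × 3.91 L = 8.758 g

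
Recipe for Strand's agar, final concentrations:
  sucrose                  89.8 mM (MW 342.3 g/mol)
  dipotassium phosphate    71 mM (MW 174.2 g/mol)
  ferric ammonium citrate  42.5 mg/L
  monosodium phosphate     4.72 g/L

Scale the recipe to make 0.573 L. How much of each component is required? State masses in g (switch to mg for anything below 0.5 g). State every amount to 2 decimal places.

sucrose 17.61 g; dipotassium phosphate 7.09 g; ferric ammonium citrate 24.35 mg; monosodium phosphate 2.70 g

Working volume: 0.573 L.
sucrose: 89.8 mmol/L × 342.3 g/mol × 0.573 L ÷ 1000 = 17.61 g
dipotassium phosphate: 71 mmol/L × 174.2 g/mol × 0.573 L ÷ 1000 = 7.09 g
ferric ammonium citrate: 42.5 mg/L × 0.573 L = 24.35 mg
monosodium phosphate: 4.72 g/L × 0.573 L = 2.70 g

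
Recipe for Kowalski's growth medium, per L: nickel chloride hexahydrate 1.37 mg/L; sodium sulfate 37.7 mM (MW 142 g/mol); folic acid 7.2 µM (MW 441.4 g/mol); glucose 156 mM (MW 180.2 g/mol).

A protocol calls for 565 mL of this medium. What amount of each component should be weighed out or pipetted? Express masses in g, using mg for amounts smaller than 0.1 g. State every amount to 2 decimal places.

Target volume = 565 mL = 0.565 L.
nickel chloride hexahydrate: 1.37 mg/L × 0.565 L = 0.77 mg
sodium sulfate: 37.7 mmol/L × 142 g/mol × 0.565 L ÷ 1000 = 3.02 g
folic acid: 7.2 µmol/L × 441.4 g/mol × 0.565 L ÷ 1000 = 1.80 mg
glucose: 156 mmol/L × 180.2 g/mol × 0.565 L ÷ 1000 = 15.88 g

nickel chloride hexahydrate 0.77 mg; sodium sulfate 3.02 g; folic acid 1.80 mg; glucose 15.88 g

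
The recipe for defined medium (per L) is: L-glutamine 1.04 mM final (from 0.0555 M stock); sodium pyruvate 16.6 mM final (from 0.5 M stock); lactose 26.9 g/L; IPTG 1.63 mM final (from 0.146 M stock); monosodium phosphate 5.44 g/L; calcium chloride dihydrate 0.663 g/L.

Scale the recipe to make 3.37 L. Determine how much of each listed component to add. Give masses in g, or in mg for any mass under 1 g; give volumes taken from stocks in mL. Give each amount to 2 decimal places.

Working volume: 3.37 L.
L-glutamine: dilute stock: 1.04 mM × 3370 mL ÷ 55.5 mM = 63.15 mL
sodium pyruvate: C1V1 = C2V2 → 16.6 mM × 3370 mL ÷ 500 mM = 111.88 mL
lactose: 26.9 g/L × 3.37 L = 90.65 g
IPTG: V = C2·V2/C1 = 1.63 mM × 3370 mL ÷ 146 mM = 37.62 mL
monosodium phosphate: 5.44 g/L × 3.37 L = 18.33 g
calcium chloride dihydrate: 0.663 g/L × 3.37 L = 2.23 g

L-glutamine 63.15 mL; sodium pyruvate 111.88 mL; lactose 90.65 g; IPTG 37.62 mL; monosodium phosphate 18.33 g; calcium chloride dihydrate 2.23 g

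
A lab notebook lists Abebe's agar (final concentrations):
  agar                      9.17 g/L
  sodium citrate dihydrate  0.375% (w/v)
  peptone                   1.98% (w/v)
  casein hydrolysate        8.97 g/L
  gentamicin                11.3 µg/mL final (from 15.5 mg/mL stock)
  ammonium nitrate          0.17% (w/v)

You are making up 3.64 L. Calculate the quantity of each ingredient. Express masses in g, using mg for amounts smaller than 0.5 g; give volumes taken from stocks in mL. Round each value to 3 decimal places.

agar 33.379 g; sodium citrate dihydrate 13.650 g; peptone 72.072 g; casein hydrolysate 32.651 g; gentamicin 2.654 mL; ammonium nitrate 6.188 g

Working volume: 3.64 L.
agar: 9.17 g/L × 3.64 L = 33.379 g
sodium citrate dihydrate: 0.375 g per 100 mL × 3640 mL ÷ 100 = 13.650 g
peptone: 1.98 g per 100 mL × 3640 mL ÷ 100 = 72.072 g
casein hydrolysate: 8.97 g/L × 3.64 L = 32.651 g
gentamicin: V = C2·V2/C1 = 11.3 µg/mL × 3640 mL ÷ 15500 µg/mL = 2.654 mL
ammonium nitrate: 0.17% w/v = 1.7 g/L → 1.7 × 3.64 L = 6.188 g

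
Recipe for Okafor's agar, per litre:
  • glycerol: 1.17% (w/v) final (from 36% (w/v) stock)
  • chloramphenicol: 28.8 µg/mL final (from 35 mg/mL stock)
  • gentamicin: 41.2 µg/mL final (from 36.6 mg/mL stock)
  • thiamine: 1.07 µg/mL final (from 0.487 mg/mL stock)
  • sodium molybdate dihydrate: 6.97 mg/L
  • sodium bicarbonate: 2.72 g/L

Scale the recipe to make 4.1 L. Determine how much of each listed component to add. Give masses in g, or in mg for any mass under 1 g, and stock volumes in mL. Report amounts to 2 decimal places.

glycerol 133.25 mL; chloramphenicol 3.37 mL; gentamicin 4.62 mL; thiamine 9.01 mL; sodium molybdate dihydrate 28.58 mg; sodium bicarbonate 11.15 g

Working volume: 4.1 L.
glycerol: dilute stock: 1.17% ÷ 36% × 4100 mL = 133.25 mL
chloramphenicol: C1V1 = C2V2 → 28.8 µg/mL × 4100 mL ÷ 35000 µg/mL = 3.37 mL
gentamicin: C1V1 = C2V2 → 41.2 µg/mL × 4100 mL ÷ 36600 µg/mL = 4.62 mL
thiamine: V = C2·V2/C1 = 1.07 µg/mL × 4100 mL ÷ 487 µg/mL = 9.01 mL
sodium molybdate dihydrate: 6.97 mg/L × 4.1 L = 28.58 mg
sodium bicarbonate: 2.72 g/L × 4.1 L = 11.15 g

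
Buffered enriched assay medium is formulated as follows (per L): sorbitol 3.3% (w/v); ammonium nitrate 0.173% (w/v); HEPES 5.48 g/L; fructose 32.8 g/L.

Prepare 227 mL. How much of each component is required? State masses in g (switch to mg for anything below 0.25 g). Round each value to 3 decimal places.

Target volume = 227 mL = 0.227 L.
sorbitol: 3.3 g per 100 mL × 227 mL ÷ 100 = 7.491 g
ammonium nitrate: 0.173 g per 100 mL × 227 mL ÷ 100 = 0.393 g
HEPES: 5.48 g/L × 0.227 L = 1.244 g
fructose: 32.8 g/L × 0.227 L = 7.446 g

sorbitol 7.491 g; ammonium nitrate 0.393 g; HEPES 1.244 g; fructose 7.446 g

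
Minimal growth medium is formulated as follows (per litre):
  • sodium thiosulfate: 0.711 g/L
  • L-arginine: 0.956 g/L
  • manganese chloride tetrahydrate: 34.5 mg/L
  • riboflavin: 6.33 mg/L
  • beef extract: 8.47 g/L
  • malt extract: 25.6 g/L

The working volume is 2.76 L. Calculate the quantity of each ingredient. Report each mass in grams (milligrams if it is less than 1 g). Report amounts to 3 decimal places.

sodium thiosulfate 1.962 g; L-arginine 2.639 g; manganese chloride tetrahydrate 95.220 mg; riboflavin 17.471 mg; beef extract 23.377 g; malt extract 70.656 g

Working volume: 2.76 L.
sodium thiosulfate: 0.711 g/L × 2.76 L = 1.962 g
L-arginine: 0.956 g/L × 2.76 L = 2.639 g
manganese chloride tetrahydrate: 34.5 mg/L × 2.76 L = 95.220 mg
riboflavin: 6.33 mg/L × 2.76 L = 17.471 mg
beef extract: 8.47 g/L × 2.76 L = 23.377 g
malt extract: 25.6 g/L × 2.76 L = 70.656 g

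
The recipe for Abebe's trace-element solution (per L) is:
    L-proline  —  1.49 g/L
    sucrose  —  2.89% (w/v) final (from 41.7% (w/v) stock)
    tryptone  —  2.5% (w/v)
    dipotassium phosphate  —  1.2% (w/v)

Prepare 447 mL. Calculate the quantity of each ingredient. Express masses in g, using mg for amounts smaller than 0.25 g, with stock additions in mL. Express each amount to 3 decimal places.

L-proline 0.666 g; sucrose 30.979 mL; tryptone 11.175 g; dipotassium phosphate 5.364 g

Working volume: 447 mL = 0.447 L.
L-proline: 1.49 g/L × 0.447 L = 0.666 g
sucrose: V = C2·V2/C1 = 2.89% ÷ 41.7% × 447 mL = 30.979 mL
tryptone: 2.5 g per 100 mL × 447 mL ÷ 100 = 11.175 g
dipotassium phosphate: 1.2 g per 100 mL × 447 mL ÷ 100 = 5.364 g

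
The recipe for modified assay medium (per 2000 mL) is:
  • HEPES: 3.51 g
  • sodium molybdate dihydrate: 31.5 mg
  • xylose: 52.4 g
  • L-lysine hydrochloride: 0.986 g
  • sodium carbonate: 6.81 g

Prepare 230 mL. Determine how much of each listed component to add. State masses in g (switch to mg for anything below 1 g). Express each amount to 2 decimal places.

Scale factor = 230 mL / 2000 mL = 0.115.
HEPES: 3.51 g × (230 mL / 2000 mL) = 0.40365 g = 403.65 mg
sodium molybdate dihydrate: 31.5 mg × (230 mL / 2000 mL) = 3.62 mg
xylose: 52.4 g × (230 mL / 2000 mL) = 6.03 g
L-lysine hydrochloride: 0.986 g × (230 mL / 2000 mL) = 0.11339 g = 113.39 mg
sodium carbonate: 6.81 g × (230 mL / 2000 mL) = 0.78315 g = 783.15 mg

HEPES 403.65 mg; sodium molybdate dihydrate 3.62 mg; xylose 6.03 g; L-lysine hydrochloride 113.39 mg; sodium carbonate 783.15 mg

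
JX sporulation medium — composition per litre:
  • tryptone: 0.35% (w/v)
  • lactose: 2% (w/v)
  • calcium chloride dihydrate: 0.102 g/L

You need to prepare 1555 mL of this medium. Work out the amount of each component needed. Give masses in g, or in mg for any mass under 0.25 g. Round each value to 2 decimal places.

tryptone 5.44 g; lactose 31.10 g; calcium chloride dihydrate 158.61 mg

Target volume = 1555 mL = 1.555 L.
tryptone: 0.35% w/v = 3.5 g/L → 3.5 × 1.555 L = 5.44 g
lactose: 2 g per 100 mL × 1555 mL ÷ 100 = 31.10 g
calcium chloride dihydrate: 0.102 g/L × 1.555 L = 0.15861 g = 158.61 mg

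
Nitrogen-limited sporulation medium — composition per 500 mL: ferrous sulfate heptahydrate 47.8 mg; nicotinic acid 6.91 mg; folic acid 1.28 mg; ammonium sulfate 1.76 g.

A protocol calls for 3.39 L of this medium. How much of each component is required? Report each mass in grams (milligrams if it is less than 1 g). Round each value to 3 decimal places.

ferrous sulfate heptahydrate 324.084 mg; nicotinic acid 46.850 mg; folic acid 8.678 mg; ammonium sulfate 11.933 g

Scale factor = 3390 mL / 500 mL = 6.78.
ferrous sulfate heptahydrate: 47.8 mg × (3390 mL / 500 mL) = 324.084 mg
nicotinic acid: 6.91 mg × (3390 mL / 500 mL) = 46.850 mg
folic acid: 1.28 mg × (3390 mL / 500 mL) = 8.678 mg
ammonium sulfate: 1.76 g × (3390 mL / 500 mL) = 11.933 g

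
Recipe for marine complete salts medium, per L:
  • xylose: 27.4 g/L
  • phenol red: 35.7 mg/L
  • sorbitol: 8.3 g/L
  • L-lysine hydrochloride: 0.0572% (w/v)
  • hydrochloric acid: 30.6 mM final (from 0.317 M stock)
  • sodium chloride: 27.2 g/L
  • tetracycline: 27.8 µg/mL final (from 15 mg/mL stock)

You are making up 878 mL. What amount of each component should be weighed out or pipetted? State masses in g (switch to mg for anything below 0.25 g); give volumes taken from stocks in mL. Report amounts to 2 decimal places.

Target volume = 878 mL = 0.878 L.
xylose: 27.4 g/L × 0.878 L = 24.06 g
phenol red: 35.7 mg/L × 0.878 L = 31.34 mg
sorbitol: 8.3 g/L × 0.878 L = 7.29 g
L-lysine hydrochloride: 0.0572 g per 100 mL × 878 mL ÷ 100 = 0.50 g
hydrochloric acid: V = C2·V2/C1 = 30.6 mM × 878 mL ÷ 317 mM = 84.75 mL
sodium chloride: 27.2 g/L × 0.878 L = 23.88 g
tetracycline: C1V1 = C2V2 → 27.8 µg/mL × 878 mL ÷ 15000 µg/mL = 1.63 mL

xylose 24.06 g; phenol red 31.34 mg; sorbitol 7.29 g; L-lysine hydrochloride 0.50 g; hydrochloric acid 84.75 mL; sodium chloride 23.88 g; tetracycline 1.63 mL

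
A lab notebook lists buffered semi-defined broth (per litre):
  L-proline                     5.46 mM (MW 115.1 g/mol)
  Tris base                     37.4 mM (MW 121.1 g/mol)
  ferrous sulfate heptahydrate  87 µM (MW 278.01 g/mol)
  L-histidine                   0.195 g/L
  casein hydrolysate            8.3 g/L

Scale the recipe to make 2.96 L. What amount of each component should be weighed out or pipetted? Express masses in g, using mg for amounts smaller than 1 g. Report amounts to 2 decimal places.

Working volume: 2.96 L.
L-proline: 5.46 mmol/L × 115.1 g/mol × 2.96 L ÷ 1000 = 1.86 g
Tris base: 37.4 mmol/L × 121.1 g/mol × 2.96 L ÷ 1000 = 13.41 g
ferrous sulfate heptahydrate: 87 µmol/L × 278.01 g/mol × 2.96 L ÷ 1000 = 71.59 mg
L-histidine: 0.195 g/L × 2.96 L = 0.5772 g = 577.20 mg
casein hydrolysate: 8.3 g/L × 2.96 L = 24.57 g

L-proline 1.86 g; Tris base 13.41 g; ferrous sulfate heptahydrate 71.59 mg; L-histidine 577.20 mg; casein hydrolysate 24.57 g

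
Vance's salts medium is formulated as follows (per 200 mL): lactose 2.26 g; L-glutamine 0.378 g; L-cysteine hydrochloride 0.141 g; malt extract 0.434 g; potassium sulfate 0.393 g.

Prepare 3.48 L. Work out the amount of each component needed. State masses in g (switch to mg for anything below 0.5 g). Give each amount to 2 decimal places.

Ratio of target to recipe volume: 3480 / 200 = 17.4.
lactose: 2.26 g × (3480 mL / 200 mL) = 39.32 g
L-glutamine: 0.378 g × (3480 mL / 200 mL) = 6.58 g
L-cysteine hydrochloride: 0.141 g × (3480 mL / 200 mL) = 2.45 g
malt extract: 0.434 g × (3480 mL / 200 mL) = 7.55 g
potassium sulfate: 0.393 g × (3480 mL / 200 mL) = 6.84 g

lactose 39.32 g; L-glutamine 6.58 g; L-cysteine hydrochloride 2.45 g; malt extract 7.55 g; potassium sulfate 6.84 g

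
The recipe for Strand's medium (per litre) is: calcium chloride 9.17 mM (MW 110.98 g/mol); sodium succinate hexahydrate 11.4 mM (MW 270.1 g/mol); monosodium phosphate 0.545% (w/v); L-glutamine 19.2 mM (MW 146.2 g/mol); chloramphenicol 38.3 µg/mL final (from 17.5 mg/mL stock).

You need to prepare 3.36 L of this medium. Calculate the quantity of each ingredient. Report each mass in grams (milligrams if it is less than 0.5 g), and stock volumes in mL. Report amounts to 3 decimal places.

Working volume: 3.36 L.
calcium chloride: 9.17 mmol/L × 110.98 g/mol × 3.36 L ÷ 1000 = 3.419 g
sodium succinate hexahydrate: 11.4 mmol/L × 270.1 g/mol × 3.36 L ÷ 1000 = 10.346 g
monosodium phosphate: 0.545% w/v = 5.45 g/L → 5.45 × 3.36 L = 18.312 g
L-glutamine: 19.2 mmol/L × 146.2 g/mol × 3.36 L ÷ 1000 = 9.432 g
chloramphenicol: C1V1 = C2V2 → 38.3 µg/mL × 3360 mL ÷ 17500 µg/mL = 7.354 mL

calcium chloride 3.419 g; sodium succinate hexahydrate 10.346 g; monosodium phosphate 18.312 g; L-glutamine 9.432 g; chloramphenicol 7.354 mL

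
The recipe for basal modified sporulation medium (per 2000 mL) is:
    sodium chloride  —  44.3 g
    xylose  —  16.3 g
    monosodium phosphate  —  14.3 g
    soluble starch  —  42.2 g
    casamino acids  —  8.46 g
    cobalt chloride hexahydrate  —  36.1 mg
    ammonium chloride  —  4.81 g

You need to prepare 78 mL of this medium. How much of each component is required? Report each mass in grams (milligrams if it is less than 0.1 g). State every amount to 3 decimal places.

sodium chloride 1.728 g; xylose 0.636 g; monosodium phosphate 0.558 g; soluble starch 1.646 g; casamino acids 0.330 g; cobalt chloride hexahydrate 1.408 mg; ammonium chloride 0.188 g

Ratio of target to recipe volume: 78 / 2000 = 0.039.
sodium chloride: 44.3 g × (78 mL / 2000 mL) = 1.728 g
xylose: 16.3 g × (78 mL / 2000 mL) = 0.636 g
monosodium phosphate: 14.3 g × (78 mL / 2000 mL) = 0.558 g
soluble starch: 42.2 g × (78 mL / 2000 mL) = 1.646 g
casamino acids: 8.46 g × (78 mL / 2000 mL) = 0.330 g
cobalt chloride hexahydrate: 36.1 mg × (78 mL / 2000 mL) = 1.408 mg
ammonium chloride: 4.81 g × (78 mL / 2000 mL) = 0.188 g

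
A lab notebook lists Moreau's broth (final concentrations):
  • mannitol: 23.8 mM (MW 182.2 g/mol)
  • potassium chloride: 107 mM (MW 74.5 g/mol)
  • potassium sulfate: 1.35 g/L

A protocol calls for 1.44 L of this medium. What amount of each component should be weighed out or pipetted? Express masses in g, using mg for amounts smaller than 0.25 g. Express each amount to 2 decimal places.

mannitol 6.24 g; potassium chloride 11.48 g; potassium sulfate 1.94 g

Working volume: 1.44 L.
mannitol: 23.8 mmol/L × 182.2 g/mol × 1.44 L ÷ 1000 = 6.24 g
potassium chloride: 107 mmol/L × 74.5 g/mol × 1.44 L ÷ 1000 = 11.48 g
potassium sulfate: 1.35 g/L × 1.44 L = 1.94 g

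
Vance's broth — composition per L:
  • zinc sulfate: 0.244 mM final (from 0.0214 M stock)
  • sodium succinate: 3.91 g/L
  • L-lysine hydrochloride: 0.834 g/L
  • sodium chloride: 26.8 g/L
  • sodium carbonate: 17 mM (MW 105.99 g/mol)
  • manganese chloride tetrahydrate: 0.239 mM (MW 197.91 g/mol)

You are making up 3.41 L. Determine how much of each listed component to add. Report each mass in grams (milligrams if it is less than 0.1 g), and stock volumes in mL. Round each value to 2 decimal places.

Working volume: 3.41 L.
zinc sulfate: C1V1 = C2V2 → 0.244 mM × 3410 mL ÷ 21.4 mM = 38.88 mL
sodium succinate: 3.91 g/L × 3.41 L = 13.33 g
L-lysine hydrochloride: 0.834 g/L × 3.41 L = 2.84 g
sodium chloride: 26.8 g/L × 3.41 L = 91.39 g
sodium carbonate: 17 mmol/L × 105.99 g/mol × 3.41 L ÷ 1000 = 6.14 g
manganese chloride tetrahydrate: 0.239 mmol/L × 197.91 g/mol × 3.41 L ÷ 1000 = 0.16 g

zinc sulfate 38.88 mL; sodium succinate 13.33 g; L-lysine hydrochloride 2.84 g; sodium chloride 91.39 g; sodium carbonate 6.14 g; manganese chloride tetrahydrate 0.16 g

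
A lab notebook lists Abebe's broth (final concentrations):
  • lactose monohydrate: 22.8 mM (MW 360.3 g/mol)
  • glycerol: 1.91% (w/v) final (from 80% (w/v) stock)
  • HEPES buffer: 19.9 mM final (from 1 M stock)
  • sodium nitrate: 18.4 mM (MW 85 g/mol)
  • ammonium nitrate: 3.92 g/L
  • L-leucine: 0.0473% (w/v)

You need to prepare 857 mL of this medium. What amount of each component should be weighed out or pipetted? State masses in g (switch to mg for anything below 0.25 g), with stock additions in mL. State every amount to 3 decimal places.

Working volume: 857 mL = 0.857 L.
lactose monohydrate: 22.8 mmol/L × 360.3 g/mol × 0.857 L ÷ 1000 = 7.040 g
glycerol: C1V1 = C2V2 → 1.91% ÷ 80% × 857 mL = 20.461 mL
HEPES buffer: V = C2·V2/C1 = 19.9 mM × 857 mL ÷ 1000 mM = 17.054 mL
sodium nitrate: 18.4 mmol/L × 85 g/mol × 0.857 L ÷ 1000 = 1.340 g
ammonium nitrate: 3.92 g/L × 0.857 L = 3.359 g
L-leucine: 0.0473% w/v = 0.473 g/L → 0.473 × 0.857 L = 0.405 g

lactose monohydrate 7.040 g; glycerol 20.461 mL; HEPES buffer 17.054 mL; sodium nitrate 1.340 g; ammonium nitrate 3.359 g; L-leucine 0.405 g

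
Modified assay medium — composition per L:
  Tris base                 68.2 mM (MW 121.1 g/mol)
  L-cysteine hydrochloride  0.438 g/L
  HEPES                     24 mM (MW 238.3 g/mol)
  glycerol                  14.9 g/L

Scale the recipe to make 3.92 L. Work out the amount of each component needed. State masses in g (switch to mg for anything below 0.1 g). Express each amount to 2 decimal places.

Tris base 32.38 g; L-cysteine hydrochloride 1.72 g; HEPES 22.42 g; glycerol 58.41 g

Scale factor relative to 1 L: 3.92.
Tris base: 68.2 mmol/L × 121.1 g/mol × 3.92 L ÷ 1000 = 32.38 g
L-cysteine hydrochloride: 0.438 g/L × 3.92 L = 1.72 g
HEPES: 24 mmol/L × 238.3 g/mol × 3.92 L ÷ 1000 = 22.42 g
glycerol: 14.9 g/L × 3.92 L = 58.41 g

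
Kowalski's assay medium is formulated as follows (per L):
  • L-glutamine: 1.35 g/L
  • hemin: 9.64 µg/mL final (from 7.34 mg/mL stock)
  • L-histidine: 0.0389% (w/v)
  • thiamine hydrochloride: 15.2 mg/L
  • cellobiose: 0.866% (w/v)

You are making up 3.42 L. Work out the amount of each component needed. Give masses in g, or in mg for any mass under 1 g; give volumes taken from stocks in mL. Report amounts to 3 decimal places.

L-glutamine 4.617 g; hemin 4.492 mL; L-histidine 1.330 g; thiamine hydrochloride 51.984 mg; cellobiose 29.617 g

Scale factor relative to 1 L: 3.42.
L-glutamine: 1.35 g/L × 3.42 L = 4.617 g
hemin: V = C2·V2/C1 = 9.64 µg/mL × 3420 mL ÷ 7340 µg/mL = 4.492 mL
L-histidine: 0.0389 g per 100 mL × 3420 mL ÷ 100 = 1.330 g
thiamine hydrochloride: 15.2 mg/L × 3.42 L = 51.984 mg
cellobiose: 0.866% w/v = 8.66 g/L → 8.66 × 3.42 L = 29.617 g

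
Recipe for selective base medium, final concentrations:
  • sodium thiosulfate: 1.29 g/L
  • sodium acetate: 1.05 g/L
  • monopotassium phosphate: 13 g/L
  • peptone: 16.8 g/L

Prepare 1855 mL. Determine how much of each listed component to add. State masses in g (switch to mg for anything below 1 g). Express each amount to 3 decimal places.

sodium thiosulfate 2.393 g; sodium acetate 1.948 g; monopotassium phosphate 24.115 g; peptone 31.164 g

Scale factor relative to 1 L: 1.855.
sodium thiosulfate: 1.29 g/L × 1.855 L = 2.393 g
sodium acetate: 1.05 g/L × 1.855 L = 1.948 g
monopotassium phosphate: 13 g/L × 1.855 L = 24.115 g
peptone: 16.8 g/L × 1.855 L = 31.164 g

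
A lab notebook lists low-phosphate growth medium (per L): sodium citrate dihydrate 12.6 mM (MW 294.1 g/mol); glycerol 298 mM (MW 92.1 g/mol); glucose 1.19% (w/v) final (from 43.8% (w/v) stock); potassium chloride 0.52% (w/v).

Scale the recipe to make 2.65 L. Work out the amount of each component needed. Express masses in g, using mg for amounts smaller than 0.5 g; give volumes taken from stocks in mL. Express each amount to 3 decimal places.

sodium citrate dihydrate 9.820 g; glycerol 72.731 g; glucose 71.998 mL; potassium chloride 13.780 g

Working volume: 2.65 L.
sodium citrate dihydrate: 12.6 mmol/L × 294.1 g/mol × 2.65 L ÷ 1000 = 9.820 g
glycerol: 298 mmol/L × 92.1 g/mol × 2.65 L ÷ 1000 = 72.731 g
glucose: dilute stock: 1.19% ÷ 43.8% × 2650 mL = 71.998 mL
potassium chloride: 0.52% w/v = 5.2 g/L → 5.2 × 2.65 L = 13.780 g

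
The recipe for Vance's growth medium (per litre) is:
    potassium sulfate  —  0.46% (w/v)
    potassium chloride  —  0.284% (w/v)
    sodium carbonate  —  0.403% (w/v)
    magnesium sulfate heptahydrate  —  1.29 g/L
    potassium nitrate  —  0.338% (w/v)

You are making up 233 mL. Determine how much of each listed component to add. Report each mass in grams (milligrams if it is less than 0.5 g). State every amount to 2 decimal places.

Target volume = 233 mL = 0.233 L.
potassium sulfate: 0.46% w/v = 4.6 g/L → 4.6 × 0.233 L = 1.07 g
potassium chloride: 0.284% w/v = 2.84 g/L → 2.84 × 0.233 L = 0.66 g
sodium carbonate: 0.403 g per 100 mL × 233 mL ÷ 100 = 0.94 g
magnesium sulfate heptahydrate: 1.29 g/L × 0.233 L = 0.30057 g = 300.57 mg
potassium nitrate: 0.338 g per 100 mL × 233 mL ÷ 100 = 0.79 g

potassium sulfate 1.07 g; potassium chloride 0.66 g; sodium carbonate 0.94 g; magnesium sulfate heptahydrate 300.57 mg; potassium nitrate 0.79 g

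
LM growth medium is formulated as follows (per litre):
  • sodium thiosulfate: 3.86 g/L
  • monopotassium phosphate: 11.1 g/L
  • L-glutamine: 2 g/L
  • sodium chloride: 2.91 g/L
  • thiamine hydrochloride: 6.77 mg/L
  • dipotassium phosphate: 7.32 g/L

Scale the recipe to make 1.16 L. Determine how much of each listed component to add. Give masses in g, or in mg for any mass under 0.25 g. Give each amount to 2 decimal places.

Scale factor relative to 1 L: 1.16.
sodium thiosulfate: 3.86 g/L × 1.16 L = 4.48 g
monopotassium phosphate: 11.1 g/L × 1.16 L = 12.88 g
L-glutamine: 2 g/L × 1.16 L = 2.32 g
sodium chloride: 2.91 g/L × 1.16 L = 3.38 g
thiamine hydrochloride: 6.77 mg/L × 1.16 L = 7.85 mg
dipotassium phosphate: 7.32 g/L × 1.16 L = 8.49 g

sodium thiosulfate 4.48 g; monopotassium phosphate 12.88 g; L-glutamine 2.32 g; sodium chloride 3.38 g; thiamine hydrochloride 7.85 mg; dipotassium phosphate 8.49 g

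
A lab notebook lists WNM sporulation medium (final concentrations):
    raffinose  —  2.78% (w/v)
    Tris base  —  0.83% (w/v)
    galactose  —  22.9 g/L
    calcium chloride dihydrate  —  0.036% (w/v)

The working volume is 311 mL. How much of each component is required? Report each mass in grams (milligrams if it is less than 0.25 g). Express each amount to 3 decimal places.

raffinose 8.646 g; Tris base 2.581 g; galactose 7.122 g; calcium chloride dihydrate 111.960 mg

Scale factor relative to 1 L: 0.311.
raffinose: 2.78 g per 100 mL × 311 mL ÷ 100 = 8.646 g
Tris base: 0.83% w/v = 8.3 g/L → 8.3 × 0.311 L = 2.581 g
galactose: 22.9 g/L × 0.311 L = 7.122 g
calcium chloride dihydrate: 0.036 g per 100 mL × 311 mL ÷ 100 = 0.11196 g = 111.960 mg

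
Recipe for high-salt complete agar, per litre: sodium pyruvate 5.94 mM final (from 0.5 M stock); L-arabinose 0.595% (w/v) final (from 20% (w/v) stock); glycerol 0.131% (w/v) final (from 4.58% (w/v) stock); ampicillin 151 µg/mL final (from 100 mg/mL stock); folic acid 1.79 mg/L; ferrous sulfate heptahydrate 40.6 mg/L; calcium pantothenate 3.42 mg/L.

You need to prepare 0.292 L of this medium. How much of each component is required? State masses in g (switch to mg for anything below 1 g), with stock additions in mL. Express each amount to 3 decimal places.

Scale factor relative to 1 L: 0.292.
sodium pyruvate: C1V1 = C2V2 → 5.94 mM × 292 mL ÷ 500 mM = 3.469 mL
L-arabinose: C1V1 = C2V2 → 0.595% ÷ 20% × 292 mL = 8.687 mL
glycerol: dilute stock: 0.131% ÷ 4.58% × 292 mL = 8.352 mL
ampicillin: V = C2·V2/C1 = 151 µg/mL × 292 mL ÷ 100000 µg/mL = 0.441 mL
folic acid: 1.79 mg/L × 0.292 L = 0.523 mg
ferrous sulfate heptahydrate: 40.6 mg/L × 0.292 L = 11.855 mg
calcium pantothenate: 3.42 mg/L × 0.292 L = 0.999 mg

sodium pyruvate 3.469 mL; L-arabinose 8.687 mL; glycerol 8.352 mL; ampicillin 0.441 mL; folic acid 0.523 mg; ferrous sulfate heptahydrate 11.855 mg; calcium pantothenate 0.999 mg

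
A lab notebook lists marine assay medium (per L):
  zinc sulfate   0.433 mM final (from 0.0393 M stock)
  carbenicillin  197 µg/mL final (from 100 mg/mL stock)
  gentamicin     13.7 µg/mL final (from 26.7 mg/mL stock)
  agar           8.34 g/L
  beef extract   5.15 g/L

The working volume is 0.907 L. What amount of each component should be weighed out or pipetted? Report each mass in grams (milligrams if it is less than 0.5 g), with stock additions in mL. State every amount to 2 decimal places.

zinc sulfate 9.99 mL; carbenicillin 1.79 mL; gentamicin 0.47 mL; agar 7.56 g; beef extract 4.67 g

Scale factor relative to 1 L: 0.907.
zinc sulfate: V = C2·V2/C1 = 0.433 mM × 907 mL ÷ 39.3 mM = 9.99 mL
carbenicillin: C1V1 = C2V2 → 197 µg/mL × 907 mL ÷ 100000 µg/mL = 1.79 mL
gentamicin: C1V1 = C2V2 → 13.7 µg/mL × 907 mL ÷ 26700 µg/mL = 0.47 mL
agar: 8.34 g/L × 0.907 L = 7.56 g
beef extract: 5.15 g/L × 0.907 L = 4.67 g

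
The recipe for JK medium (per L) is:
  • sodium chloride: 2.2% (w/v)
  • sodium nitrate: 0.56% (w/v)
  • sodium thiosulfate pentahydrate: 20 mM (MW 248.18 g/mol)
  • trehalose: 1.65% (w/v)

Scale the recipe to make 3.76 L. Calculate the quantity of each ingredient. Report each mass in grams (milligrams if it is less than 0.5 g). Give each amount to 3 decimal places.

sodium chloride 82.720 g; sodium nitrate 21.056 g; sodium thiosulfate pentahydrate 18.663 g; trehalose 62.040 g

Scale factor relative to 1 L: 3.76.
sodium chloride: 2.2% w/v = 22 g/L → 22 × 3.76 L = 82.720 g
sodium nitrate: 0.56% w/v = 5.6 g/L → 5.6 × 3.76 L = 21.056 g
sodium thiosulfate pentahydrate: 20 mmol/L × 248.18 g/mol × 3.76 L ÷ 1000 = 18.663 g
trehalose: 1.65 g per 100 mL × 3760 mL ÷ 100 = 62.040 g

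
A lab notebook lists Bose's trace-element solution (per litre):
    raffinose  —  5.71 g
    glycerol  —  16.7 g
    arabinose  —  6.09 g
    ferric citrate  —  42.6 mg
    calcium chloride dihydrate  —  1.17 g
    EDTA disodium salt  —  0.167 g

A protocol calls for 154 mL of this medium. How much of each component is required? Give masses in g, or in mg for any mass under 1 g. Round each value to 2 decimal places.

Scale factor = 154 mL / 1000 mL = 0.154.
raffinose: 5.71 g × (154 mL / 1000 mL) = 0.87934 g = 879.34 mg
glycerol: 16.7 g × (154 mL / 1000 mL) = 2.57 g
arabinose: 6.09 g × (154 mL / 1000 mL) = 0.93786 g = 937.86 mg
ferric citrate: 42.6 mg × (154 mL / 1000 mL) = 6.56 mg
calcium chloride dihydrate: 1.17 g × (154 mL / 1000 mL) = 0.18018 g = 180.18 mg
EDTA disodium salt: 0.167 g × (154 mL / 1000 mL) = 0.025718 g = 25.72 mg

raffinose 879.34 mg; glycerol 2.57 g; arabinose 937.86 mg; ferric citrate 6.56 mg; calcium chloride dihydrate 180.18 mg; EDTA disodium salt 25.72 mg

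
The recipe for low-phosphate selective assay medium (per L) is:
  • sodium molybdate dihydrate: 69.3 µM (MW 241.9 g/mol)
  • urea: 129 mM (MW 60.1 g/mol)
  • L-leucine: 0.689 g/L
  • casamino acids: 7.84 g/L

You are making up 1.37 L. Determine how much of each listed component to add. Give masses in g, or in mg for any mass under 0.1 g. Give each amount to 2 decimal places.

Working volume: 1.37 L.
sodium molybdate dihydrate: 69.3 µmol/L × 241.9 g/mol × 1.37 L ÷ 1000 = 22.97 mg
urea: 129 mmol/L × 60.1 g/mol × 1.37 L ÷ 1000 = 10.62 g
L-leucine: 0.689 g/L × 1.37 L = 0.94 g
casamino acids: 7.84 g/L × 1.37 L = 10.74 g

sodium molybdate dihydrate 22.97 mg; urea 10.62 g; L-leucine 0.94 g; casamino acids 10.74 g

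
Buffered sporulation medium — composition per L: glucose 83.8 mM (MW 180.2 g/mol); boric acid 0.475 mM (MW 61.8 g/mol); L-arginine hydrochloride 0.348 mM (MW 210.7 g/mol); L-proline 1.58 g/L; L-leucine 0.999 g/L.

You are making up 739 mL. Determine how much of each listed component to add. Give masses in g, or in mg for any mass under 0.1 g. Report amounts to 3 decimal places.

glucose 11.159 g; boric acid 21.693 mg; L-arginine hydrochloride 54.186 mg; L-proline 1.168 g; L-leucine 0.738 g

Working volume: 739 mL = 0.739 L.
glucose: 83.8 mmol/L × 180.2 g/mol × 0.739 L ÷ 1000 = 11.159 g
boric acid: 0.475 mmol/L × 61.8 mg/mmol × 0.739 L = 21.693 mg
L-arginine hydrochloride: 0.348 mmol/L × 210.7 mg/mmol × 0.739 L = 54.186 mg
L-proline: 1.58 g/L × 0.739 L = 1.168 g
L-leucine: 0.999 g/L × 0.739 L = 0.738 g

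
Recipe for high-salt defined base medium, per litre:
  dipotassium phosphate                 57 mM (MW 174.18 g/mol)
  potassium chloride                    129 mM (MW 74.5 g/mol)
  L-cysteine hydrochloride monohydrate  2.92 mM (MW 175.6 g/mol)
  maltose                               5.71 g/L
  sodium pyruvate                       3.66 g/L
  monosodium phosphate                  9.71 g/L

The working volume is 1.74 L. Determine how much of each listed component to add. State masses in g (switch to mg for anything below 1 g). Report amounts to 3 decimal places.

dipotassium phosphate 17.275 g; potassium chloride 16.722 g; L-cysteine hydrochloride monohydrate 892.188 mg; maltose 9.935 g; sodium pyruvate 6.368 g; monosodium phosphate 16.895 g

Scale factor relative to 1 L: 1.74.
dipotassium phosphate: 57 mmol/L × 174.18 g/mol × 1.74 L ÷ 1000 = 17.275 g
potassium chloride: 129 mmol/L × 74.5 g/mol × 1.74 L ÷ 1000 = 16.722 g
L-cysteine hydrochloride monohydrate: 2.92 mmol/L × 175.6 mg/mmol × 1.74 L = 892.188 mg
maltose: 5.71 g/L × 1.74 L = 9.935 g
sodium pyruvate: 3.66 g/L × 1.74 L = 6.368 g
monosodium phosphate: 9.71 g/L × 1.74 L = 16.895 g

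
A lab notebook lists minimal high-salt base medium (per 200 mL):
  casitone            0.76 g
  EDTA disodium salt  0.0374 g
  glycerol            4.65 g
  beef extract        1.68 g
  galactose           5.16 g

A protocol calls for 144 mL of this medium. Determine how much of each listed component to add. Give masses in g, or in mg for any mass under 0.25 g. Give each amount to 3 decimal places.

Ratio of target to recipe volume: 144 / 200 = 0.72.
casitone: 0.76 g × (144 mL / 200 mL) = 0.547 g
EDTA disodium salt: 0.0374 g × (144 mL / 200 mL) = 0.026928 g = 26.928 mg
glycerol: 4.65 g × (144 mL / 200 mL) = 3.348 g
beef extract: 1.68 g × (144 mL / 200 mL) = 1.210 g
galactose: 5.16 g × (144 mL / 200 mL) = 3.715 g

casitone 0.547 g; EDTA disodium salt 26.928 mg; glycerol 3.348 g; beef extract 1.210 g; galactose 3.715 g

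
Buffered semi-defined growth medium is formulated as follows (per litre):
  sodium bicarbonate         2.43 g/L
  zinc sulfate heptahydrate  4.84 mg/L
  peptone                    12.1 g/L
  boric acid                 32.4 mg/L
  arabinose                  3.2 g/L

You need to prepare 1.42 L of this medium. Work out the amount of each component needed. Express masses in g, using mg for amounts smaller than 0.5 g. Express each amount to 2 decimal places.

sodium bicarbonate 3.45 g; zinc sulfate heptahydrate 6.87 mg; peptone 17.18 g; boric acid 46.01 mg; arabinose 4.54 g

Scale factor relative to 1 L: 1.42.
sodium bicarbonate: 2.43 g/L × 1.42 L = 3.45 g
zinc sulfate heptahydrate: 4.84 mg/L × 1.42 L = 6.87 mg
peptone: 12.1 g/L × 1.42 L = 17.18 g
boric acid: 32.4 mg/L × 1.42 L = 46.01 mg
arabinose: 3.2 g/L × 1.42 L = 4.54 g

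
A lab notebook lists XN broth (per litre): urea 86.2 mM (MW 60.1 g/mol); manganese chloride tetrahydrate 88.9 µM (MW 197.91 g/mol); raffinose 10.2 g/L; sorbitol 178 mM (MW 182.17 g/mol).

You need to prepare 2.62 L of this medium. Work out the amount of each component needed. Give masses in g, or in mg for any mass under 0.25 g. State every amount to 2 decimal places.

urea 13.57 g; manganese chloride tetrahydrate 46.10 mg; raffinose 26.72 g; sorbitol 84.96 g

Scale factor relative to 1 L: 2.62.
urea: 86.2 mmol/L × 60.1 g/mol × 2.62 L ÷ 1000 = 13.57 g
manganese chloride tetrahydrate: 88.9 µmol/L × 197.91 g/mol × 2.62 L ÷ 1000 = 46.10 mg
raffinose: 10.2 g/L × 2.62 L = 26.72 g
sorbitol: 178 mmol/L × 182.17 g/mol × 2.62 L ÷ 1000 = 84.96 g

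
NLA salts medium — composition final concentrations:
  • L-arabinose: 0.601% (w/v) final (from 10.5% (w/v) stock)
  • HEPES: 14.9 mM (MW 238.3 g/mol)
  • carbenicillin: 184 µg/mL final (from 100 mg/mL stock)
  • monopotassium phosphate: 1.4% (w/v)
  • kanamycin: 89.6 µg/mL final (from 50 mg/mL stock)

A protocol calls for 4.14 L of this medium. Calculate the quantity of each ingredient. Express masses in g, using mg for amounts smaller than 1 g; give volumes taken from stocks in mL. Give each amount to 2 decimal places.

L-arabinose 236.97 mL; HEPES 14.70 g; carbenicillin 7.62 mL; monopotassium phosphate 57.96 g; kanamycin 7.42 mL

Working volume: 4.14 L.
L-arabinose: C1V1 = C2V2 → 0.601% ÷ 10.5% × 4140 mL = 236.97 mL
HEPES: 14.9 mmol/L × 238.3 g/mol × 4.14 L ÷ 1000 = 14.70 g
carbenicillin: V = C2·V2/C1 = 184 µg/mL × 4140 mL ÷ 100000 µg/mL = 7.62 mL
monopotassium phosphate: 1.4% w/v = 14 g/L → 14 × 4.14 L = 57.96 g
kanamycin: V = C2·V2/C1 = 89.6 µg/mL × 4140 mL ÷ 50000 µg/mL = 7.42 mL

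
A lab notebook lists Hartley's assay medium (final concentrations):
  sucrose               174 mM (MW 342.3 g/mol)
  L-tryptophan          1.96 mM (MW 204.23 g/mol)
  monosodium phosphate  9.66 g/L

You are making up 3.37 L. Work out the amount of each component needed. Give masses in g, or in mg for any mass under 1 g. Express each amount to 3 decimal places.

sucrose 200.718 g; L-tryptophan 1.349 g; monosodium phosphate 32.554 g

Scale factor relative to 1 L: 3.37.
sucrose: 174 mmol/L × 342.3 g/mol × 3.37 L ÷ 1000 = 200.718 g
L-tryptophan: 1.96 mmol/L × 204.23 g/mol × 3.37 L ÷ 1000 = 1.349 g
monosodium phosphate: 9.66 g/L × 3.37 L = 32.554 g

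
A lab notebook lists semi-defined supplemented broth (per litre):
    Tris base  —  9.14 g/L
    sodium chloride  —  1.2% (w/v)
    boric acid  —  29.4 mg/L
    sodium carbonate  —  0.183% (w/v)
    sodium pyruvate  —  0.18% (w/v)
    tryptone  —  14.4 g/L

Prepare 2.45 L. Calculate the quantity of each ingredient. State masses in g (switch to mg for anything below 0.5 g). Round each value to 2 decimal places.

Tris base 22.39 g; sodium chloride 29.40 g; boric acid 72.03 mg; sodium carbonate 4.48 g; sodium pyruvate 4.41 g; tryptone 35.28 g

Scale factor relative to 1 L: 2.45.
Tris base: 9.14 g/L × 2.45 L = 22.39 g
sodium chloride: 1.2 g per 100 mL × 2450 mL ÷ 100 = 29.40 g
boric acid: 29.4 mg/L × 2.45 L = 72.03 mg
sodium carbonate: 0.183% w/v = 1.83 g/L → 1.83 × 2.45 L = 4.48 g
sodium pyruvate: 0.18% w/v = 1.8 g/L → 1.8 × 2.45 L = 4.41 g
tryptone: 14.4 g/L × 2.45 L = 35.28 g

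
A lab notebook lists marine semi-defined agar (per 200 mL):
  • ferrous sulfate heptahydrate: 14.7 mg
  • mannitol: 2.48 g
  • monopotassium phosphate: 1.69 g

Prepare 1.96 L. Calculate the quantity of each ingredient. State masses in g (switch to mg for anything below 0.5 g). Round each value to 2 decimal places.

ferrous sulfate heptahydrate 144.06 mg; mannitol 24.30 g; monopotassium phosphate 16.56 g

Ratio of target to recipe volume: 1960 / 200 = 9.8.
ferrous sulfate heptahydrate: 14.7 mg × (1960 mL / 200 mL) = 144.06 mg
mannitol: 2.48 g × (1960 mL / 200 mL) = 24.30 g
monopotassium phosphate: 1.69 g × (1960 mL / 200 mL) = 16.56 g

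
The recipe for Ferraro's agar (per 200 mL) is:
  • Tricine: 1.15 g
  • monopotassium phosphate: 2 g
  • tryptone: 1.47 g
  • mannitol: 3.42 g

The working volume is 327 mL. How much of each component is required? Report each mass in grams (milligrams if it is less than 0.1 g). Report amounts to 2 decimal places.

Scale factor = 327 mL / 200 mL = 1.635.
Tricine: 1.15 g × (327 mL / 200 mL) = 1.88 g
monopotassium phosphate: 2 g × (327 mL / 200 mL) = 3.27 g
tryptone: 1.47 g × (327 mL / 200 mL) = 2.40 g
mannitol: 3.42 g × (327 mL / 200 mL) = 5.59 g

Tricine 1.88 g; monopotassium phosphate 3.27 g; tryptone 2.40 g; mannitol 5.59 g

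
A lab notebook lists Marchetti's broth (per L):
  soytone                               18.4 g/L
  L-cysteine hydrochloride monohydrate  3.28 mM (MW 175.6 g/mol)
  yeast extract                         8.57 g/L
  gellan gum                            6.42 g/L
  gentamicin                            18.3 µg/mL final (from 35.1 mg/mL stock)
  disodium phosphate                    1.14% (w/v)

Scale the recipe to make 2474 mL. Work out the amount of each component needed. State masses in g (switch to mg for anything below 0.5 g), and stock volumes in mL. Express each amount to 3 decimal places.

soytone 45.522 g; L-cysteine hydrochloride monohydrate 1.425 g; yeast extract 21.202 g; gellan gum 15.883 g; gentamicin 1.290 mL; disodium phosphate 28.204 g

Working volume: 2474 mL = 2.474 L.
soytone: 18.4 g/L × 2.474 L = 45.522 g
L-cysteine hydrochloride monohydrate: 3.28 mmol/L × 175.6 g/mol × 2.474 L ÷ 1000 = 1.425 g
yeast extract: 8.57 g/L × 2.474 L = 21.202 g
gellan gum: 6.42 g/L × 2.474 L = 15.883 g
gentamicin: V = C2·V2/C1 = 18.3 µg/mL × 2474 mL ÷ 35100 µg/mL = 1.290 mL
disodium phosphate: 1.14 g per 100 mL × 2474 mL ÷ 100 = 28.204 g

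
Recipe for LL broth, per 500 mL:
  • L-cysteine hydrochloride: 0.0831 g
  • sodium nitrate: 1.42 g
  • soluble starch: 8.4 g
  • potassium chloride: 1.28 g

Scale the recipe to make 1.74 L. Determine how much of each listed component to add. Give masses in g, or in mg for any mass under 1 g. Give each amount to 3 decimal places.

L-cysteine hydrochloride 289.188 mg; sodium nitrate 4.942 g; soluble starch 29.232 g; potassium chloride 4.454 g

Ratio of target to recipe volume: 1740 / 500 = 3.48.
L-cysteine hydrochloride: 0.0831 g × (1740 mL / 500 mL) = 0.289188 g = 289.188 mg
sodium nitrate: 1.42 g × (1740 mL / 500 mL) = 4.942 g
soluble starch: 8.4 g × (1740 mL / 500 mL) = 29.232 g
potassium chloride: 1.28 g × (1740 mL / 500 mL) = 4.454 g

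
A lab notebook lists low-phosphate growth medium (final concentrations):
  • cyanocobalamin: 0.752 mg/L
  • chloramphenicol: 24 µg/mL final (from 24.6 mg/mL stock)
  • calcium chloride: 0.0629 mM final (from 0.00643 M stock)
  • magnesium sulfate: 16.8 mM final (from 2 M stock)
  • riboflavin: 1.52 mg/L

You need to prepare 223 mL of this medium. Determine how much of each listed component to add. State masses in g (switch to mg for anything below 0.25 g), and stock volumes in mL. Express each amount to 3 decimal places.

Working volume: 223 mL = 0.223 L.
cyanocobalamin: 0.752 mg/L × 0.223 L = 0.168 mg
chloramphenicol: C1V1 = C2V2 → 24 µg/mL × 223 mL ÷ 24600 µg/mL = 0.218 mL
calcium chloride: dilute stock: 0.0629 mM × 223 mL ÷ 6.43 mM = 2.181 mL
magnesium sulfate: C1V1 = C2V2 → 16.8 mM × 223 mL ÷ 2000 mM = 1.873 mL
riboflavin: 1.52 mg/L × 0.223 L = 0.339 mg

cyanocobalamin 0.168 mg; chloramphenicol 0.218 mL; calcium chloride 2.181 mL; magnesium sulfate 1.873 mL; riboflavin 0.339 mg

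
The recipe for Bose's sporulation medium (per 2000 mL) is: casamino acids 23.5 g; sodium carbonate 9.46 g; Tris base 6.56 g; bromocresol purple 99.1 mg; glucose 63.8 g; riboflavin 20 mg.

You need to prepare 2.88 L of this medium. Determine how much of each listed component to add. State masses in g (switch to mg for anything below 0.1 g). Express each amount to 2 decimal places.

casamino acids 33.84 g; sodium carbonate 13.62 g; Tris base 9.45 g; bromocresol purple 0.14 g; glucose 91.87 g; riboflavin 28.80 mg

Scale factor = 2880 mL / 2000 mL = 1.44.
casamino acids: 23.5 g × (2880 mL / 2000 mL) = 33.84 g
sodium carbonate: 9.46 g × (2880 mL / 2000 mL) = 13.62 g
Tris base: 6.56 g × (2880 mL / 2000 mL) = 9.45 g
bromocresol purple: 99.1 mg × (2880 mL / 2000 mL) = 142.704 mg = 0.14 g
glucose: 63.8 g × (2880 mL / 2000 mL) = 91.87 g
riboflavin: 20 mg × (2880 mL / 2000 mL) = 28.80 mg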